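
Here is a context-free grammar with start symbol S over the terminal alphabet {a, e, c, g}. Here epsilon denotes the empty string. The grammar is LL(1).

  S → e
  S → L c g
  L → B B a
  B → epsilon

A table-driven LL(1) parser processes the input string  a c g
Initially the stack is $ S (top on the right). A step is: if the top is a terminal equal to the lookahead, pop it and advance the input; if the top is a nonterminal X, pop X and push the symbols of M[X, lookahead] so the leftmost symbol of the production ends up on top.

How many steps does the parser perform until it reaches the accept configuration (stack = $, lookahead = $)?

7

     Stack        Input    Action
  1  $ S          a c g $  expand S → L c g
  2  $ g c L      a c g $  expand L → B B a
  3  $ g c a B B  a c g $  expand B → epsilon
  4  $ g c a B    a c g $  expand B → epsilon
  5  $ g c a      a c g $  match a
  6  $ g c        c g $    match c
  7  $ g          g $      match g
Accept reached after 7 steps.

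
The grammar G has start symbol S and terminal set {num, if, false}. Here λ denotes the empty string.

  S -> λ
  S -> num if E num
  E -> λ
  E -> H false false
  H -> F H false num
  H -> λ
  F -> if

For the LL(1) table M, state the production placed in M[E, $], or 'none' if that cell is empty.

none

FIRST(S): from S->λ we get {λ}; from S->num if E num we get {num}. So FIRST(S) = {λ, num}.
FIRST(F): from F->if we get {if}. So FIRST(F) = {if}.
FIRST(H): from H->F H false num we get {if}; from H->λ we get {λ}. So FIRST(H) = {λ, if}.
FIRST(E): from E->λ we get {λ}; from E->H false false we get {false, if}. So FIRST(E) = {λ, false, if}.
FOLLOW(S) includes $ since S is the start symbol.
FOLLOW(E): in S->num if E num, E is followed by num with FIRST {num}. Thus FOLLOW(E) = {num}.
For E -> λ: FIRST(λ) = {λ}, so it goes in M[E, t] for t ∈ {}; since λ ∈ FIRST, also for every t ∈ FOLLOW(E) = {num}.
For E -> H false false: FIRST(H false false) = {false, if}, so it goes in M[E, t] for t ∈ {false, if}.
None of these place a production in M[E, $].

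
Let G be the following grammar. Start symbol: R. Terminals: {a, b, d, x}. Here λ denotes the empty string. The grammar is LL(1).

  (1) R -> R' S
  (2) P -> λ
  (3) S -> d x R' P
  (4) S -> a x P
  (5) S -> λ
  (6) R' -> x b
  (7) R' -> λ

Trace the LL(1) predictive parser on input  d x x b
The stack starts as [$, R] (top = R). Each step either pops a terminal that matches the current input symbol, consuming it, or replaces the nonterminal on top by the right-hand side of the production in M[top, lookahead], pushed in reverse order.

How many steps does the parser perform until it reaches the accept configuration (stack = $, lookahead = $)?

     Stack       Input      Action
  1  $ R         d x x b $  expand R -> R' S
  2  $ S R'      d x x b $  expand R' -> λ
  3  $ S         d x x b $  expand S -> d x R' P
  4  $ P R' x d  d x x b $  match d
  5  $ P R' x    x x b $    match x
  6  $ P R'      x b $      expand R' -> x b
  7  $ P b x     x b $      match x
  8  $ P b       b $        match b
  9  $ P         $          expand P -> λ
Accept reached after 9 steps.

9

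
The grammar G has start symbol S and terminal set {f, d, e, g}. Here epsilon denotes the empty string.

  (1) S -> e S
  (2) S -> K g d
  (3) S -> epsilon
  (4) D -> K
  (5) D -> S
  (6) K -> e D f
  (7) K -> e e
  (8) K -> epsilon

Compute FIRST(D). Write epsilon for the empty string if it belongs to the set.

{epsilon, e, g}

FIRST(K): from K->e D f we get {e}; from K->e e we get {e}; from K->epsilon we get {epsilon}. So FIRST(K) = {epsilon, e}.
FIRST(S): from S->e S we get {e}; from S->K g d we get {e, g}; from S->epsilon we get {epsilon}. So FIRST(S) = {epsilon, e, g}.
FIRST(D): from D->K we get {epsilon, e}; from D->S we get {epsilon, e, g}. So FIRST(D) = {epsilon, e, g}.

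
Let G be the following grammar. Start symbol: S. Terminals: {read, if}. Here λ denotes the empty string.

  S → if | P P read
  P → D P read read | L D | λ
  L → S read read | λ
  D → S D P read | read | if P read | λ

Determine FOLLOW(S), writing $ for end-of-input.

{$, if, read}

FIRST(S): from S→if we get {if}; from S→P P read we get {if, read}. So FIRST(S) = {if, read}.
FIRST(L): from L→S read read we get {if, read}; from L→λ we get {λ}. So FIRST(L) = {λ, if, read}.
FIRST(D): from D→S D P read we get {if, read}; from D→read we get {read}; from D→if P read we get {if}; from D→λ we get {λ}. So FIRST(D) = {λ, if, read}.
FIRST(P): from P→D P read read we get {if, read}; from P→L D we get {λ, if, read}; from P→λ we get {λ}. So FIRST(P) = {λ, if, read}.
FOLLOW(S) includes $ since S is the start symbol.
FOLLOW(S): in L→S read read, S is followed by read read with FIRST {read}; in D→S D P read, S is followed by D P read with FIRST {if, read}. Thus FOLLOW(S) = {$, if, read}.
FOLLOW(P): in S→P P read (occurrence 1), P is followed by P read with FIRST {if, read}; in S→P P read (occurrence 2), P is followed by read with FIRST {read}; in P→D P read read, P is followed by read read with FIRST {read}; in D→S D P read, P is followed by read with FIRST {read}; in D→if P read, P is followed by read with FIRST {read}. Thus FOLLOW(P) = {if, read}.
FOLLOW(L): in P→L D, L is followed by D with FIRST {λ, if, read}; in P→L D, the suffix after L is nullable, so FOLLOW(L) ⊇ FOLLOW(P) = {if, read}. Thus FOLLOW(L) = {if, read}.
FOLLOW(D): in P→D P read read, D is followed by P read read with FIRST {if, read}; in P→L D, the suffix after D is empty, so FOLLOW(D) ⊇ FOLLOW(P) = {if, read}; in D→S D P read, D is followed by P read with FIRST {if, read}. Thus FOLLOW(D) = {if, read}.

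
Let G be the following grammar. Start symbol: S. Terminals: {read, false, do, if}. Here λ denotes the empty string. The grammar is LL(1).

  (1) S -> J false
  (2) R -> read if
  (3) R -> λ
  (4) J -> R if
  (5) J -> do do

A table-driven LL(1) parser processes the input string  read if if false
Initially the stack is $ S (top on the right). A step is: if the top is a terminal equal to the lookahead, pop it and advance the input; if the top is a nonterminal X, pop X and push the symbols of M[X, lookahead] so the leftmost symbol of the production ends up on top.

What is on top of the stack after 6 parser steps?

     Stack               Input               Action
  1  $ S                 read if if false $  expand S -> J false
  2  $ false J           read if if false $  expand J -> R if
  3  $ false if R        read if if false $  expand R -> read if
  4  $ false if if read  read if if false $  match read
  5  $ false if if       if if false $       match if
  6  $ false if          if false $          match if
Stack after step 6: $ false (top = false).

false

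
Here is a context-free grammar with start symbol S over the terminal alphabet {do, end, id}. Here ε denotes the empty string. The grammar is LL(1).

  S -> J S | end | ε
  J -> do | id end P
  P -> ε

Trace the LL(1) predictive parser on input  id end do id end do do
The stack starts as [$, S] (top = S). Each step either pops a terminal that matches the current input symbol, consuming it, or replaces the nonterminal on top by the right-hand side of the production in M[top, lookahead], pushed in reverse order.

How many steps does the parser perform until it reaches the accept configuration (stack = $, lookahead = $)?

20

step 1: stack=$ S  input=id end do id end do do $  — expand S -> J S
step 2: stack=$ S J  input=id end do id end do do $  — expand J -> id end P
step 3: stack=$ S P end id  input=id end do id end do do $  — match id
step 4: stack=$ S P end  input=end do id end do do $  — match end
step 5: stack=$ S P  input=do id end do do $  — expand P -> ε
step 6: stack=$ S  input=do id end do do $  — expand S -> J S
step 7: stack=$ S J  input=do id end do do $  — expand J -> do
step 8: stack=$ S do  input=do id end do do $  — match do
step 9: stack=$ S  input=id end do do $  — expand S -> J S
step 10: stack=$ S J  input=id end do do $  — expand J -> id end P
step 11: stack=$ S P end id  input=id end do do $  — match id
step 12: stack=$ S P end  input=end do do $  — match end
step 13: stack=$ S P  input=do do $  — expand P -> ε
step 14: stack=$ S  input=do do $  — expand S -> J S
step 15: stack=$ S J  input=do do $  — expand J -> do
step 16: stack=$ S do  input=do do $  — match do
step 17: stack=$ S  input=do $  — expand S -> J S
step 18: stack=$ S J  input=do $  — expand J -> do
step 19: stack=$ S do  input=do $  — match do
step 20: stack=$ S  input=$  — expand S -> ε
Accept reached after 20 steps.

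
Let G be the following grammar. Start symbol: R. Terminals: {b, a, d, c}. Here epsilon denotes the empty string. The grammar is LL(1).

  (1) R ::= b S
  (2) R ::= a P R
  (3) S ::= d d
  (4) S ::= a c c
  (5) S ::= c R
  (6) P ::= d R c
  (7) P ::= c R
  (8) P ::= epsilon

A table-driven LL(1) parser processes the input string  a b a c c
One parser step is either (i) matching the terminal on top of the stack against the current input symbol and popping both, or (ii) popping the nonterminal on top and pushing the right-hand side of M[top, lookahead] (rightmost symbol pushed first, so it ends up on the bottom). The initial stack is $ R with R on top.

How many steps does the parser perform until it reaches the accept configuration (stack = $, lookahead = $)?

     Stack    Input        Action
  1  $ R      a b a c c $  expand R ::= a P R
  2  $ R P a  a b a c c $  match a
  3  $ R P    b a c c $    expand P ::= epsilon
  4  $ R      b a c c $    expand R ::= b S
  5  $ S b    b a c c $    match b
  6  $ S      a c c $      expand S ::= a c c
  7  $ c c a  a c c $      match a
  8  $ c c    c c $        match c
  9  $ c      c $          match c
Accept reached after 9 steps.

9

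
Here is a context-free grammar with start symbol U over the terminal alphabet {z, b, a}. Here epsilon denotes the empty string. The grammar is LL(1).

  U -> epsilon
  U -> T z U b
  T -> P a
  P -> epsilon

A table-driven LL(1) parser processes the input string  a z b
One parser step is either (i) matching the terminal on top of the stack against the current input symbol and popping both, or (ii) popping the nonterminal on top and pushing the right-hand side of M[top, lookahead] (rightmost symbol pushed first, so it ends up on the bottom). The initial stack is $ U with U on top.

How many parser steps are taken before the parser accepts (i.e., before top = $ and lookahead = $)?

7

step 1: stack=$ U  input=a z b $  — expand U -> T z U b
step 2: stack=$ b U z T  input=a z b $  — expand T -> P a
step 3: stack=$ b U z a P  input=a z b $  — expand P -> epsilon
step 4: stack=$ b U z a  input=a z b $  — match a
step 5: stack=$ b U z  input=z b $  — match z
step 6: stack=$ b U  input=b $  — expand U -> epsilon
step 7: stack=$ b  input=b $  — match b
Accept reached after 7 steps.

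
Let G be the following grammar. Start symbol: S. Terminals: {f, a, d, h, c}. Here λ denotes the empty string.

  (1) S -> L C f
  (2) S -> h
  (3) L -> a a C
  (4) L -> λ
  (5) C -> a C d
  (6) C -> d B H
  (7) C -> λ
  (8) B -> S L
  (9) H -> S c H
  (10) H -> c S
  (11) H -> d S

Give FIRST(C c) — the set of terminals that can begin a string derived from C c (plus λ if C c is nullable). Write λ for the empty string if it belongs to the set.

FIRST(L) = {λ, a}
FIRST(C) = {λ, a, d}
FIRST(S) = {a, d, f, h}  (via L C f)
FIRST(B) = {a, d, f, h}  (via S L)
FIRST(H) = {a, c, d, f, h}  (via S c H)
FIRST(C c): take FIRST of each symbol in turn, carrying on past any symbol whose FIRST contains λ; result {a, c, d}.

{a, c, d}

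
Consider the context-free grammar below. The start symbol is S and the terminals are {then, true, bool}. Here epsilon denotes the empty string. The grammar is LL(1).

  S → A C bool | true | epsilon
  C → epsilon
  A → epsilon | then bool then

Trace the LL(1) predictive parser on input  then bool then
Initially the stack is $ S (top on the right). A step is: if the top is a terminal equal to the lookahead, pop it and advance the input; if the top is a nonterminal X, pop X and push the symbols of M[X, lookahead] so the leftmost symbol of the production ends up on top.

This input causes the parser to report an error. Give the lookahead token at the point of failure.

$

     Stack                    Input             Action
  1  $ S                      then bool then $  expand S → A C bool
  2  $ bool C A               then bool then $  expand A → then bool then
  3  $ bool C then bool then  then bool then $  match then
  4  $ bool C then bool       bool then $       match bool
  5  $ bool C then            then $            match then
  6  $ bool C                 $                 error: M[C, $] is empty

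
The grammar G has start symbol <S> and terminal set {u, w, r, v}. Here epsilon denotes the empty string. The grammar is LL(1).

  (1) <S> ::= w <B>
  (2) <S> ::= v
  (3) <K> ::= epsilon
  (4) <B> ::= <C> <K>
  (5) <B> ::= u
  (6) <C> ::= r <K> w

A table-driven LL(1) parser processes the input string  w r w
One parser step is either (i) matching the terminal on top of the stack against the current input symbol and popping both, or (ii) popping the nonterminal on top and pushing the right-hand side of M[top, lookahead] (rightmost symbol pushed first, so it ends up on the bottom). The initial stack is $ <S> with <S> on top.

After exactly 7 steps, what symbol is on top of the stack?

<K>

     Stack          Input    Action
  1  $ <S>          w r w $  expand <S> ::= w <B>
  2  $ <B> w        w r w $  match w
  3  $ <B>          r w $    expand <B> ::= <C> <K>
  4  $ <K> <C>      r w $    expand <C> ::= r <K> w
  5  $ <K> w <K> r  r w $    match r
  6  $ <K> w <K>    w $      expand <K> ::= epsilon
  7  $ <K> w        w $      match w
Stack after step 7: $ <K> (top = <K>).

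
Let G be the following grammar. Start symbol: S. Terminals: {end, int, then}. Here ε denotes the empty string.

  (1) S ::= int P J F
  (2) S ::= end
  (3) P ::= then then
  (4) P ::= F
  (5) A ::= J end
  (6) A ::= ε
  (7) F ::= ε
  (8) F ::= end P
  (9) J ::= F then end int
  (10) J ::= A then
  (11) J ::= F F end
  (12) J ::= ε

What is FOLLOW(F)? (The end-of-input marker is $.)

{$, end, then}

FIRST(S) = {end, int}
FIRST(F) = {ε, end}
FIRST(P) = {ε, end, then}  (via F)
FIRST(A) = {ε, end, then}  (via J end)
FIRST(J) = {ε, end, then}  (via F then end int, A then, F F end)
FOLLOW(S) includes $ since S is the start symbol.
FOLLOW(S): S appears on no right-hand side. Thus FOLLOW(S) = {$}.
FOLLOW(A): in J::=A then, A is followed by then with FIRST {then}. Thus FOLLOW(A) = {then}.
FOLLOW(J): in S::=int P J F, J is followed by F with FIRST {ε, end}; in S::=int P J F, the suffix after J is nullable, so FOLLOW(J) ⊇ FOLLOW(S) = {$}; in A::=J end, J is followed by end with FIRST {end}. Thus FOLLOW(J) = {$, end}.
FOLLOW(P): in S::=int P J F, P is followed by J F with FIRST {ε, end, then}; in S::=int P J F, the suffix after P is nullable, so FOLLOW(P) ⊇ FOLLOW(S) = {$}; in F::=end P, the suffix after P is empty, so FOLLOW(P) ⊇ FOLLOW(F) = {$, end, then}. Thus FOLLOW(P) = {$, end, then}.
FOLLOW(F): in S::=int P J F, the suffix after F is empty, so FOLLOW(F) ⊇ FOLLOW(S) = {$}; in P::=F, the suffix after F is empty, so FOLLOW(F) ⊇ FOLLOW(P) = {$, end, then}; in J::=F then end int, F is followed by then end int with FIRST {then}; in J::=F F end (occurrence 1), F is followed by F end with FIRST {end}; in J::=F F end (occurrence 2), F is followed by end with FIRST {end}. Thus FOLLOW(F) = {$, end, then}.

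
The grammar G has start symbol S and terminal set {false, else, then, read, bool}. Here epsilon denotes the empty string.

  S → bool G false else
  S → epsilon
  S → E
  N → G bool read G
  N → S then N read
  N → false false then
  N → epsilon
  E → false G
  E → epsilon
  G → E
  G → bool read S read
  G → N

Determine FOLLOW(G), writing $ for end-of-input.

FIRST(E) = {epsilon, false}
FIRST(S) = {epsilon, bool, false}  (via E)
FIRST(N) = {epsilon, bool, false, then}  (via G bool read G, S then N read)
FIRST(G) = {epsilon, bool, false, then}  (via E, N)
FOLLOW(S) includes $ since S is the start symbol.
FOLLOW(S): in N→S then N read, S is followed by then N read with FIRST {then}; in G→bool read S read, S is followed by read with FIRST {read}. Thus FOLLOW(S) = {$, read, then}.
FOLLOW(N): in N→S then N read, N is followed by read with FIRST {read}; in G→N, the suffix after N is empty, so FOLLOW(N) ⊇ FOLLOW(G) = {$, bool, false, read, then}. Thus FOLLOW(N) = {$, bool, false, read, then}.
FOLLOW(E): in S→E, the suffix after E is empty, so FOLLOW(E) ⊇ FOLLOW(S) = {$, read, then}; in G→E, the suffix after E is empty, so FOLLOW(E) ⊇ FOLLOW(G) = {$, bool, false, read, then}. Thus FOLLOW(E) = {$, bool, false, read, then}.
FOLLOW(G): in S→bool G false else, G is followed by false else with FIRST {false}; in N→G bool read G (occurrence 1), G is followed by bool read G with FIRST {bool}; in N→G bool read G (occurrence 2), the suffix after G is empty, so FOLLOW(G) ⊇ FOLLOW(N) = {$, bool, false, read, then}; in E→false G, the suffix after G is empty, so FOLLOW(G) ⊇ FOLLOW(E) = {$, bool, false, read, then}. Thus FOLLOW(G) = {$, bool, false, read, then}.

{$, bool, false, read, then}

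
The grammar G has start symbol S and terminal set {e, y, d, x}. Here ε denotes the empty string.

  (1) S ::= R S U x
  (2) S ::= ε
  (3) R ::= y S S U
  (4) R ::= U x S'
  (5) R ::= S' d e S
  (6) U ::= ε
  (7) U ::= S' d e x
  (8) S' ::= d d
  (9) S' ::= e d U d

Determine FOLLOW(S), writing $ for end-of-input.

FIRST(S') = {d, e}
FIRST(U) = {ε, d, e}  (via S' d e x)
FIRST(R) = {d, e, x, y}  (via U x S', S' d e S)
FIRST(S) = {ε, d, e, x, y}  (via R S U x)
FOLLOW(S) includes $ since S is the start symbol.
FOLLOW(R): in S::=R S U x, R is followed by S U x with FIRST {d, e, x, y}. Thus FOLLOW(R) = {d, e, x, y}.
FOLLOW(S): in S::=R S U x, S is followed by U x with FIRST {d, e, x}; in R::=y S S U (occurrence 1), S is followed by S U with FIRST {ε, d, e, x, y}; in R::=y S S U (occurrence 1), the suffix after S is nullable, so FOLLOW(S) ⊇ FOLLOW(R) = {d, e, x, y}; in R::=y S S U (occurrence 2), S is followed by U with FIRST {ε, d, e}; in R::=y S S U (occurrence 2), the suffix after S is nullable, so FOLLOW(S) ⊇ FOLLOW(R) = {d, e, x, y}; in R::=S' d e S, the suffix after S is empty, so FOLLOW(S) ⊇ FOLLOW(R) = {d, e, x, y}. Thus FOLLOW(S) = {$, d, e, x, y}.
FOLLOW(U): in S::=R S U x, U is followed by x with FIRST {x}; in R::=y S S U, the suffix after U is empty, so FOLLOW(U) ⊇ FOLLOW(R) = {d, e, x, y}; in R::=U x S', U is followed by x S' with FIRST {x}; in S'::=e d U d, U is followed by d with FIRST {d}. Thus FOLLOW(U) = {d, e, x, y}.
FOLLOW(S'): in R::=U x S', the suffix after S' is empty, so FOLLOW(S') ⊇ FOLLOW(R) = {d, e, x, y}; in R::=S' d e S, S' is followed by d e S with FIRST {d}; in U::=S' d e x, S' is followed by d e x with FIRST {d}. Thus FOLLOW(S') = {d, e, x, y}.

{$, d, e, x, y}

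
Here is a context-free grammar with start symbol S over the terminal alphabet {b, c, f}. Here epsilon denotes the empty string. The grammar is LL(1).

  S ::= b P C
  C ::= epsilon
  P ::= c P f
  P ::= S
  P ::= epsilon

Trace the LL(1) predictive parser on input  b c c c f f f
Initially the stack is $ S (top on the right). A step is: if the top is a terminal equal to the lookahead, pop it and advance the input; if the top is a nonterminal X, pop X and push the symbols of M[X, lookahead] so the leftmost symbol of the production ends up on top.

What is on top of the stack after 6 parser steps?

step 1: stack=$ S  input=b c c c f f f $  — expand S ::= b P C
step 2: stack=$ C P b  input=b c c c f f f $  — match b
step 3: stack=$ C P  input=c c c f f f $  — expand P ::= c P f
step 4: stack=$ C f P c  input=c c c f f f $  — match c
step 5: stack=$ C f P  input=c c f f f $  — expand P ::= c P f
step 6: stack=$ C f f P c  input=c c f f f $  — match c
Stack after step 6: $ C f f P (top = P).

P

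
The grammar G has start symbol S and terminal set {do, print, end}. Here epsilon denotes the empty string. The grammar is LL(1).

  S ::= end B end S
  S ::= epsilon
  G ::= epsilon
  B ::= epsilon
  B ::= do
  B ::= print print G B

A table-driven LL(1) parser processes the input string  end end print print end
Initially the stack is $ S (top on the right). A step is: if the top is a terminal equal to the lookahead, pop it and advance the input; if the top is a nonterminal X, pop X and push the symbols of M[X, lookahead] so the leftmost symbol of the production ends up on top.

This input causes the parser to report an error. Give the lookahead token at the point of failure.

print

step 1: stack=$ S  input=end end print print end $  — expand S ::= end B end S
step 2: stack=$ S end B end  input=end end print print end $  — match end
step 3: stack=$ S end B  input=end print print end $  — expand B ::= epsilon
step 4: stack=$ S end  input=end print print end $  — match end
step 5: stack=$ S  input=print print end $  — error: M[S, print] is empty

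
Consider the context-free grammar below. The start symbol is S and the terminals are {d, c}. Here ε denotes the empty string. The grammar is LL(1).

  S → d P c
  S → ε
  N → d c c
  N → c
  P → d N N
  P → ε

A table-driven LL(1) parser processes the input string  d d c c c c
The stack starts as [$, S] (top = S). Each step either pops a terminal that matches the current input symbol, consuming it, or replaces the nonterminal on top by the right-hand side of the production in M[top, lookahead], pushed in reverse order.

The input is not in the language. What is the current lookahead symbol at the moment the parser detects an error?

      Stack      Input          Action
   1  $ S        d d c c c c $  expand S → d P c
   2  $ c P d    d d c c c c $  match d
   3  $ c P      d c c c c $    expand P → d N N
   4  $ c N N d  d c c c c $    match d
   5  $ c N N    c c c c $      expand N → c
   6  $ c N c    c c c c $      match c
   7  $ c N      c c c $        expand N → c
   8  $ c c      c c c $        match c
   9  $ c        c c $          match c
  10  $          c $            error: stack empty but input remains

c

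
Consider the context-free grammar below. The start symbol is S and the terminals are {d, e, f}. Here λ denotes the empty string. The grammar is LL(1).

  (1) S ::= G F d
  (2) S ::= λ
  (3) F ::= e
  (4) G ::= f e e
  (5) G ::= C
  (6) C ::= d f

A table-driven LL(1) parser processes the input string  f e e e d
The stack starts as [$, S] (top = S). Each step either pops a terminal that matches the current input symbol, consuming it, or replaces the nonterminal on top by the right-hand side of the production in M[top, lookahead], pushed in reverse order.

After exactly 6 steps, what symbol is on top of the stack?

e

     Stack        Input        Action
  1  $ S          f e e e d $  expand S ::= G F d
  2  $ d F G      f e e e d $  expand G ::= f e e
  3  $ d F e e f  f e e e d $  match f
  4  $ d F e e    e e e d $    match e
  5  $ d F e      e e d $      match e
  6  $ d F        e d $        expand F ::= e
Stack after step 6: $ d e (top = e).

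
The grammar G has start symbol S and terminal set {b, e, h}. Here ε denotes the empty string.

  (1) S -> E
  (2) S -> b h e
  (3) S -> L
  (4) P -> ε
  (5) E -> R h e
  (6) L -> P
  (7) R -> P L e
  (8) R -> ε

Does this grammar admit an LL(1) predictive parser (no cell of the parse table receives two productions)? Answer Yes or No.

Yes

FIRST(S) = {ε, b, e, h}
FIRST(P) = {ε}
FIRST(E) = {e, h}
FIRST(L) = {ε}
FIRST(R) = {ε, e}
FOLLOW(S) = {$}
FOLLOW(P) = {$, e}
FOLLOW(E) = {$}
FOLLOW(L) = {$, e}
FOLLOW(R) = {h}
Each cell of M receives at most one production.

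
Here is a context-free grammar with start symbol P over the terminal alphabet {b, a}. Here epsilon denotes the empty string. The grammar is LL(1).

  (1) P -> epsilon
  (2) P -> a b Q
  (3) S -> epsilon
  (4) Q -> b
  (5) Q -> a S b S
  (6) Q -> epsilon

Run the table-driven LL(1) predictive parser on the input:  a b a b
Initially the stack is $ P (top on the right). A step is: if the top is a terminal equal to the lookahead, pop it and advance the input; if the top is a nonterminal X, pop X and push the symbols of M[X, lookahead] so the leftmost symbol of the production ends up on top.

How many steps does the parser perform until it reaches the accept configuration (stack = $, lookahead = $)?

step 1: stack=$ P  input=a b a b $  — expand P -> a b Q
step 2: stack=$ Q b a  input=a b a b $  — match a
step 3: stack=$ Q b  input=b a b $  — match b
step 4: stack=$ Q  input=a b $  — expand Q -> a S b S
step 5: stack=$ S b S a  input=a b $  — match a
step 6: stack=$ S b S  input=b $  — expand S -> epsilon
step 7: stack=$ S b  input=b $  — match b
step 8: stack=$ S  input=$  — expand S -> epsilon
Accept reached after 8 steps.

8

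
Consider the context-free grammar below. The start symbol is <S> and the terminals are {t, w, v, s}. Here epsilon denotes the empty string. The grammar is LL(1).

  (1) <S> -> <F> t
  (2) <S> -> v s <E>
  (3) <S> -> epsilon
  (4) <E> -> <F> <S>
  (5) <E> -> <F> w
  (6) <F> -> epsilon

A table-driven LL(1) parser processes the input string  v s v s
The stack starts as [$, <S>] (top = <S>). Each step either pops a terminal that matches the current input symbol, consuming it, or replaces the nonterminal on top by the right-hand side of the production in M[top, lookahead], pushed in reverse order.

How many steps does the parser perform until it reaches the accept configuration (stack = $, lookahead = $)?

      Stack      Input      Action
   1  $ <S>      v s v s $  expand <S> -> v s <E>
   2  $ <E> s v  v s v s $  match v
   3  $ <E> s    s v s $    match s
   4  $ <E>      v s $      expand <E> -> <F> <S>
   5  $ <S> <F>  v s $      expand <F> -> epsilon
   6  $ <S>      v s $      expand <S> -> v s <E>
   7  $ <E> s v  v s $      match v
   8  $ <E> s    s $        match s
   9  $ <E>      $          expand <E> -> <F> <S>
  10  $ <S> <F>  $          expand <F> -> epsilon
  11  $ <S>      $          expand <S> -> epsilon
Accept reached after 11 steps.

11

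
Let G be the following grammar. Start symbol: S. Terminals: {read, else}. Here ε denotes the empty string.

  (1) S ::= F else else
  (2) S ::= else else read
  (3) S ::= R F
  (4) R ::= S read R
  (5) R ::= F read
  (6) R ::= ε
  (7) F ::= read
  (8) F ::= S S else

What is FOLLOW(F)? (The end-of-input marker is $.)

FIRST(S) = {else, read}  (via F else else, R F)
FIRST(F) = {else, read}  (via S S else)
FIRST(R) = {ε, else, read}  (via S read R, F read)
FOLLOW(S) includes $ since S is the start symbol.
FOLLOW(S): in R::=S read R, S is followed by read R with FIRST {read}; in F::=S S else (occurrence 1), S is followed by S else with FIRST {else, read}; in F::=S S else (occurrence 2), S is followed by else with FIRST {else}. Thus FOLLOW(S) = {$, else, read}.
FOLLOW(R): in S::=R F, R is followed by F with FIRST {else, read}; in R::=S read R, the suffix after R is empty (adds nothing new). Thus FOLLOW(R) = {else, read}.
FOLLOW(F): in S::=F else else, F is followed by else else with FIRST {else}; in S::=R F, the suffix after F is empty, so FOLLOW(F) ⊇ FOLLOW(S) = {$, else, read}; in R::=F read, F is followed by read with FIRST {read}. Thus FOLLOW(F) = {$, else, read}.

{$, else, read}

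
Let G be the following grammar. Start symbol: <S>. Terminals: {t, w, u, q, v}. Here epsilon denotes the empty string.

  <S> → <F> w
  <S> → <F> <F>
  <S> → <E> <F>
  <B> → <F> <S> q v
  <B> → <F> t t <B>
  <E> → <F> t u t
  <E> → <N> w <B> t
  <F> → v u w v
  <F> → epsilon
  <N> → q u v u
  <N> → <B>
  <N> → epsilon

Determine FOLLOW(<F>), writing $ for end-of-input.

FIRST(<F>): from <F>→v u w v we get {v}; from <F>→epsilon we get {epsilon}. So FIRST(<F>) = {epsilon, v}.
FIRST(<S>): from <S>→<F> w we get {v, w}; from <S>→<F> <F> we get {epsilon, v}; from <S>→<E> <F> we get {q, t, v, w}. So FIRST(<S>) = {epsilon, q, t, v, w}.
FIRST(<B>): from <B>→<F> <S> q v we get {q, t, v, w}; from <B>→<F> t t <B> we get {t, v}. So FIRST(<B>) = {q, t, v, w}.
FIRST(<N>): from <N>→q u v u we get {q}; from <N>→<B> we get {q, t, v, w}; from <N>→epsilon we get {epsilon}. So FIRST(<N>) = {epsilon, q, t, v, w}.
FIRST(<E>): from <E>→<F> t u t we get {t, v}; from <E>→<N> w <B> t we get {q, t, v, w}. So FIRST(<E>) = {q, t, v, w}.
FOLLOW(<S>) includes $ since <S> is the start symbol.
FOLLOW(<S>): in <B>→<F> <S> q v, <S> is followed by q v with FIRST {q}. Thus FOLLOW(<S>) = {$, q}.
FOLLOW(<E>): in <S>→<E> <F>, <E> is followed by <F> with FIRST {epsilon, v}; in <S>→<E> <F>, the suffix after <E> is nullable, so FOLLOW(<E>) ⊇ FOLLOW(<S>) = {$, q}. Thus FOLLOW(<E>) = {$, q, v}.
FOLLOW(<F>): in <S>→<F> w, <F> is followed by w with FIRST {w}; in <S>→<F> <F> (occurrence 1), <F> is followed by <F> with FIRST {epsilon, v}; in <S>→<F> <F> (occurrence 1), the suffix after <F> is nullable, so FOLLOW(<F>) ⊇ FOLLOW(<S>) = {$, q}; in <S>→<F> <F> (occurrence 2), the suffix after <F> is empty, so FOLLOW(<F>) ⊇ FOLLOW(<S>) = {$, q}; in <S>→<E> <F>, the suffix after <F> is empty, so FOLLOW(<F>) ⊇ FOLLOW(<S>) = {$, q}; in <B>→<F> <S> q v, <F> is followed by <S> q v with FIRST {q, t, v, w}; in <B>→<F> t t <B>, <F> is followed by t t <B> with FIRST {t}; in <E>→<F> t u t, <F> is followed by t u t with FIRST {t}. Thus FOLLOW(<F>) = {$, q, t, v, w}.
FOLLOW(<N>): in <E>→<N> w <B> t, <N> is followed by w <B> t with FIRST {w}. Thus FOLLOW(<N>) = {w}.
FOLLOW(<B>): in <B>→<F> t t <B>, the suffix after <B> is empty (adds nothing new); in <E>→<N> w <B> t, <B> is followed by t with FIRST {t}; in <N>→<B>, the suffix after <B> is empty, so FOLLOW(<B>) ⊇ FOLLOW(<N>) = {w}. Thus FOLLOW(<B>) = {t, w}.

{$, q, t, v, w}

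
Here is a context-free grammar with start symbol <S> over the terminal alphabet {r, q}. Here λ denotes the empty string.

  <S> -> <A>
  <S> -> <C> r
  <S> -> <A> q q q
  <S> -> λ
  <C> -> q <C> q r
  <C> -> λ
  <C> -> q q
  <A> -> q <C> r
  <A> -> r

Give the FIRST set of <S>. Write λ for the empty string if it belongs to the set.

{λ, q, r}

FIRST(<C>): from <C>->q <C> q r we get {q}; from <C>->λ we get {λ}; from <C>->q q we get {q}. So FIRST(<C>) = {λ, q}.
FIRST(<A>): from <A>->q <C> r we get {q}; from <A>->r we get {r}. So FIRST(<A>) = {q, r}.
FIRST(<S>): from <S>-><A> we get {q, r}; from <S>-><C> r we get {q, r}; from <S>-><A> q q q we get {q, r}; from <S>->λ we get {λ}. So FIRST(<S>) = {λ, q, r}.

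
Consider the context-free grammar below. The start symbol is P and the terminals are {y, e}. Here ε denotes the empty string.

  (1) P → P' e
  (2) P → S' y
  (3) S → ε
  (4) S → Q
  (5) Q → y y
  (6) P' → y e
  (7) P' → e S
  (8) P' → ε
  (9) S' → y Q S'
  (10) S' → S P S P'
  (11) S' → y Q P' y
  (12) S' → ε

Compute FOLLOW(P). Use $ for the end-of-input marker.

{$, e, y}

FIRST(Q) = {y}
FIRST(P') = {ε, e, y}
FIRST(S) = {ε, y}  (via Q)
FIRST(P) = {e, y}  (via P' e, S' y)
FIRST(S') = {ε, e, y}  (via S P S P')
FOLLOW(P) includes $ since P is the start symbol.
FOLLOW(S'): in P→S' y, S' is followed by y with FIRST {y}; in S'→y Q S', the suffix after S' is empty (adds nothing new). Thus FOLLOW(S') = {y}.
FOLLOW(P): in S'→S P S P', P is followed by S P' with FIRST {ε, e, y}; in S'→S P S P', the suffix after P is nullable, so FOLLOW(P) ⊇ FOLLOW(S') = {y}. Thus FOLLOW(P) = {$, e, y}.
FOLLOW(P'): in P→P' e, P' is followed by e with FIRST {e}; in S'→S P S P', the suffix after P' is empty, so FOLLOW(P') ⊇ FOLLOW(S') = {y}; in S'→y Q P' y, P' is followed by y with FIRST {y}. Thus FOLLOW(P') = {e, y}.
FOLLOW(S): in P'→e S, the suffix after S is empty, so FOLLOW(S) ⊇ FOLLOW(P') = {e, y}; in S'→S P S P' (occurrence 1), S is followed by P S P' with FIRST {e, y}; in S'→S P S P' (occurrence 2), S is followed by P' with FIRST {ε, e, y}; in S'→S P S P' (occurrence 2), the suffix after S is nullable, so FOLLOW(S) ⊇ FOLLOW(S') = {y}. Thus FOLLOW(S) = {e, y}.
FOLLOW(Q): in S→Q, the suffix after Q is empty, so FOLLOW(Q) ⊇ FOLLOW(S) = {e, y}; in S'→y Q S', Q is followed by S' with FIRST {ε, e, y}; in S'→y Q S', the suffix after Q is nullable, so FOLLOW(Q) ⊇ FOLLOW(S') = {y}; in S'→y Q P' y, Q is followed by P' y with FIRST {e, y}. Thus FOLLOW(Q) = {e, y}.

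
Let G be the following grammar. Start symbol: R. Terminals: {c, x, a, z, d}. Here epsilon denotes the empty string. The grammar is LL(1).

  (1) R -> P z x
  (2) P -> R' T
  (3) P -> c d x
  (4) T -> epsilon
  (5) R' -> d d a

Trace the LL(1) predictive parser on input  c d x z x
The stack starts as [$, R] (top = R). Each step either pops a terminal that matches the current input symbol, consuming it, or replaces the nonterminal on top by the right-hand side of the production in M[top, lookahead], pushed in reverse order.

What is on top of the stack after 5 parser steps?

z

step 1: stack=$ R  input=c d x z x $  — expand R -> P z x
step 2: stack=$ x z P  input=c d x z x $  — expand P -> c d x
step 3: stack=$ x z x d c  input=c d x z x $  — match c
step 4: stack=$ x z x d  input=d x z x $  — match d
step 5: stack=$ x z x  input=x z x $  — match x
Stack after step 5: $ x z (top = z).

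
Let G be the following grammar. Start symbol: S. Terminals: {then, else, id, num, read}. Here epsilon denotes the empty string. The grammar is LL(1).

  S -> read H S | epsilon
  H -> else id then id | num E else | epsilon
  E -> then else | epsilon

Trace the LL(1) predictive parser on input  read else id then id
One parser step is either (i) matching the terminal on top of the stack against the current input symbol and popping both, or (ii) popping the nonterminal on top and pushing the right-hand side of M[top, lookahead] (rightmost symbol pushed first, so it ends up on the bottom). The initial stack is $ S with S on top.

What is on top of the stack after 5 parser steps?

step 1: stack=$ S  input=read else id then id $  — expand S -> read H S
step 2: stack=$ S H read  input=read else id then id $  — match read
step 3: stack=$ S H  input=else id then id $  — expand H -> else id then id
step 4: stack=$ S id then id else  input=else id then id $  — match else
step 5: stack=$ S id then id  input=id then id $  — match id
Stack after step 5: $ S id then (top = then).

then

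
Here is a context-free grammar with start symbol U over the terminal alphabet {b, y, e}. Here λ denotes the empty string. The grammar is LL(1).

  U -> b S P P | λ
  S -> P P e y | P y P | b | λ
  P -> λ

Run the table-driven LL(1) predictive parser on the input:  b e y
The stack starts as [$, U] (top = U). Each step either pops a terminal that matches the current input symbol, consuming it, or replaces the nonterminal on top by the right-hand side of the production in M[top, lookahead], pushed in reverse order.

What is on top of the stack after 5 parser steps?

     Stack          Input    Action
  1  $ U            b e y $  expand U -> b S P P
  2  $ P P S b      b e y $  match b
  3  $ P P S        e y $    expand S -> P P e y
  4  $ P P y e P P  e y $    expand P -> λ
  5  $ P P y e P    e y $    expand P -> λ
Stack after step 5: $ P P y e (top = e).

e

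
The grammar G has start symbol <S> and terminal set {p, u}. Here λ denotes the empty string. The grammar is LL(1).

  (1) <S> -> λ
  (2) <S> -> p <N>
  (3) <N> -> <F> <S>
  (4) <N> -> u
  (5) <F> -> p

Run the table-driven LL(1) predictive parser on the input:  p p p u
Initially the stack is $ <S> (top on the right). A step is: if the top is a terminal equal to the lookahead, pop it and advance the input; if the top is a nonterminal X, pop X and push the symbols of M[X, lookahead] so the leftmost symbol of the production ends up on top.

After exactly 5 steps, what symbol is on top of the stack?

step 1: stack=$ <S>  input=p p p u $  — expand <S> -> p <N>
step 2: stack=$ <N> p  input=p p p u $  — match p
step 3: stack=$ <N>  input=p p u $  — expand <N> -> <F> <S>
step 4: stack=$ <S> <F>  input=p p u $  — expand <F> -> p
step 5: stack=$ <S> p  input=p p u $  — match p
Stack after step 5: $ <S> (top = <S>).

<S>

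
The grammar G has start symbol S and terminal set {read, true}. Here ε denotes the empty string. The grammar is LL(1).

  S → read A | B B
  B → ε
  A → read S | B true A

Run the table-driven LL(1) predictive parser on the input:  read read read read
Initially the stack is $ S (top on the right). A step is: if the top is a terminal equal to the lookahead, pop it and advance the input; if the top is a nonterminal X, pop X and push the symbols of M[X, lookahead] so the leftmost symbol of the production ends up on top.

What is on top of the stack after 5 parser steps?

step 1: stack=$ S  input=read read read read $  — expand S → read A
step 2: stack=$ A read  input=read read read read $  — match read
step 3: stack=$ A  input=read read read $  — expand A → read S
step 4: stack=$ S read  input=read read read $  — match read
step 5: stack=$ S  input=read read $  — expand S → read A
Stack after step 5: $ A read (top = read).

read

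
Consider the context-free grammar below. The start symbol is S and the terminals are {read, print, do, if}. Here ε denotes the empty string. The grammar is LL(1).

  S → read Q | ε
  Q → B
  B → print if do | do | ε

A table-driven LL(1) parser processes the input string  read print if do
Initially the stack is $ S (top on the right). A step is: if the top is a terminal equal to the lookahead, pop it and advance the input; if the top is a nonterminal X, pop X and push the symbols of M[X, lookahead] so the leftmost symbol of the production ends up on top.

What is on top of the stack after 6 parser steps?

do

step 1: stack=$ S  input=read print if do $  — expand S → read Q
step 2: stack=$ Q read  input=read print if do $  — match read
step 3: stack=$ Q  input=print if do $  — expand Q → B
step 4: stack=$ B  input=print if do $  — expand B → print if do
step 5: stack=$ do if print  input=print if do $  — match print
step 6: stack=$ do if  input=if do $  — match if
Stack after step 6: $ do (top = do).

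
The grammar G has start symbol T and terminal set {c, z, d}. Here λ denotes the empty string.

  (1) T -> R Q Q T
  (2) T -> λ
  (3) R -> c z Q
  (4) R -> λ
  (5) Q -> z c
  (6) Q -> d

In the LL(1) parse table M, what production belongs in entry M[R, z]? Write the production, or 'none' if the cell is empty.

FIRST(R) = {λ, c}
FIRST(Q) = {d, z}
FIRST(T) = {λ, c, d, z}  (via R Q Q T)
FOLLOW(T) includes $ since T is the start symbol.
FOLLOW(R): in T->R Q Q T, R is followed by Q Q T with FIRST {d, z}. Thus FOLLOW(R) = {d, z}.
For R -> c z Q: FIRST(c z Q) = {c}, so it goes in M[R, t] for t ∈ {c}.
For R -> λ: FIRST(λ) = {λ}, so it goes in M[R, t] for t ∈ {}; since λ ∈ FIRST, also for every t ∈ FOLLOW(R) = {d, z}.

R -> λ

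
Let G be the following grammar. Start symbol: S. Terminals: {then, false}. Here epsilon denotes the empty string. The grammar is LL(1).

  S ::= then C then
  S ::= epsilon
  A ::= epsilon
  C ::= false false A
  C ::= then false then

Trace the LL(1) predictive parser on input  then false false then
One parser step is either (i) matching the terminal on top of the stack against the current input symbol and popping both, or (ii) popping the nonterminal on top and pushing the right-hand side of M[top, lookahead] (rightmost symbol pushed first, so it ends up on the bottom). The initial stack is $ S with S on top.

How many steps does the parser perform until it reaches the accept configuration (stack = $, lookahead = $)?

7

step 1: stack=$ S  input=then false false then $  — expand S ::= then C then
step 2: stack=$ then C then  input=then false false then $  — match then
step 3: stack=$ then C  input=false false then $  — expand C ::= false false A
step 4: stack=$ then A false false  input=false false then $  — match false
step 5: stack=$ then A false  input=false then $  — match false
step 6: stack=$ then A  input=then $  — expand A ::= epsilon
step 7: stack=$ then  input=then $  — match then
Accept reached after 7 steps.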